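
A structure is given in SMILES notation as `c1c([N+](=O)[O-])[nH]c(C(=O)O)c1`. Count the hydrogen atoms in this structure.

4

Atom tally by fragment:
  pyrrole ring core → C:4 H:5 N:1
  (− 2 ring H displaced by substituents)
  + NO2 → N:1 O:2
  + COOH → C:1 H:1 O:2
Element totals:
  C: 5
  H: 4
  N: 2
  O: 4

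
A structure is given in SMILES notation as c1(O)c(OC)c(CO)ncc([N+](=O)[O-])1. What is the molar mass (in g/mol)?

Atom tally by fragment:
  pyridine ring core → C:5 H:5 N:1
  (− 4 ring H displaced by substituents)
  + OH → O:1 H:1
  + OCH3 → C:1 H:3 O:1
  + CH2OH → C:1 H:3 O:1
  + NO2 → N:1 O:2
Element totals:
  C: 7
  H: 8
  N: 2
  O: 5
Molecular formula: C7H8N2O5.
  M = 7(12.011) + 8(1.008) + 2(14.007) + 5(15.999)
    = 84.077 + 8.064 + 28.014 + 79.995 = 200.150

200.15 g/mol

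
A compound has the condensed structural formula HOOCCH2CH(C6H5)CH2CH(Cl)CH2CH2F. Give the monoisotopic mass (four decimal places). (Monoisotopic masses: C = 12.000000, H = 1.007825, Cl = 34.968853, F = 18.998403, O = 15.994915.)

Element totals:
  C: 13
  H: 16
  Cl: 1
  F: 1
  O: 2
Molecular formula: C13H16ClFO2.
  M = 13(12.0) + 16(1.007825) + 34.968853 + 18.998403 + 2(15.994915)
    = 156.000000 + 16.125200 + 34.968853 + 18.998403 + 31.989830 = 258.082286

258.0823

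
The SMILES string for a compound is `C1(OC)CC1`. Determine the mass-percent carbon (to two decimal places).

66.63%

Atom tally by fragment:
  cyclopropane ring core → C:3 H:6
  (− 1 ring H displaced by substituents)
  + OCH3 → C:1 H:3 O:1
Element totals:
  C: 4
  H: 8
  O: 1
Molecular formula: C4H8O.
Molar mass = 72.107 g/mol.
Mass from C: 4 × 12.011 = 48.044 g/mol.
%C = 48.044 / 72.107 × 100 = 66.63%.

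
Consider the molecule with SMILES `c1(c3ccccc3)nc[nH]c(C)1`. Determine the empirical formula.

C5H5N

Atom tally by fragment:
  imidazole ring core → C:3 H:4 N:2
  (− 2 ring H displaced by substituents)
  + C6H5 → C:6 H:5
  + CH3 → C:1 H:3
Element totals:
  C: 10
  H: 10
  N: 2
Molecular formula: C10H10N2.
gcd of subscripts = 2; dividing each by 2:
  C: 10/2 = 5
  H: 10/2 = 5
  N: 2/2 = 1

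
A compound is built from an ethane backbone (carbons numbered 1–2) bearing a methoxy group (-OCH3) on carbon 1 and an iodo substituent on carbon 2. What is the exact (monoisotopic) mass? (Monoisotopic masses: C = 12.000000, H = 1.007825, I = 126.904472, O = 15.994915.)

Atom tally by fragment:
  CH3OCH2 → C:2 H:5 O:1
  CH2I → C:1 H:2 I:1
Element totals:
  C: 3
  H: 7
  I: 1
  O: 1
Molecular formula: C3H7IO.
  M = 3(12.0) + 7(1.007825) + 126.904472 + 15.994915
    = 36.000000 + 7.054775 + 126.904472 + 15.994915 = 185.954162

185.9542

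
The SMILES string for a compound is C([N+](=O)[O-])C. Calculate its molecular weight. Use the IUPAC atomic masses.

75.07 g/mol

Atom tally by fragment:
  O2NCH2 → C:1 H:2 N:1 O:2
  CH3 → C:1 H:3
Element totals:
  C: 2
  H: 5
  N: 1
  O: 2
Molecular formula: C2H5NO2.
  M = 2(12.011) + 5(1.008) + 14.007 + 2(15.999)
    = 24.022 + 5.040 + 14.007 + 31.998 = 75.067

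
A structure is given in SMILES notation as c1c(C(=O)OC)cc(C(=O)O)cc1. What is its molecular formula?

Atom tally by fragment:
  benzene ring core → C:6 H:6
  (− 2 ring H displaced by substituents)
  + COOCH3 → C:2 H:3 O:2
  + COOH → C:1 H:1 O:2
Element totals:
  C: 9
  H: 8
  O: 4

C9H8O4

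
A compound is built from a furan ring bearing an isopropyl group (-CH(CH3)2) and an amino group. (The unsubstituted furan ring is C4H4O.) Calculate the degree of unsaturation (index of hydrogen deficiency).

Atom tally by fragment:
  furan ring core → C:4 H:4 O:1
  (− 2 ring H displaced by substituents)
  + CH(CH3)2 → C:3 H:7
  + NH2 → N:1 H:2
Element totals:
  C: 7
  H: 11
  N: 1
  O: 1
Molecular formula: C7H11NO.
DoU = (2C + 2 + N − H − X) / 2 = (2·7 + 2 + 1 − 11 − 0) / 2 = 3.

3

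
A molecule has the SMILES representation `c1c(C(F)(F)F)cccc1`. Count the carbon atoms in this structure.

7

Atom tally by fragment:
  benzene ring core → C:6 H:6
  (− 1 ring H displaced by substituents)
  + CF3 → C:1 F:3
Element totals:
  C: 7
  H: 5
  F: 3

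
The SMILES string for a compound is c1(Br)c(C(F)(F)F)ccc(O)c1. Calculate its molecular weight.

Atom tally by fragment:
  benzene ring core → C:6 H:6
  (− 3 ring H displaced by substituents)
  + Br → Br:1
  + CF3 → C:1 F:3
  + OH → O:1 H:1
Element totals:
  C: 7
  H: 4
  Br: 1
  F: 3
  O: 1
Molecular formula: C7H4BrF3O.
  M = 7(12.011) + 4(1.008) + 79.904 + 3(18.998) + 15.999
    = 84.077 + 4.032 + 79.904 + 56.994 + 15.999 = 241.006

241.01 g/mol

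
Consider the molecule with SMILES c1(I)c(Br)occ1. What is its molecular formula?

C4H2BrIO

Atom tally by fragment:
  furan ring core → C:4 H:4 O:1
  (− 2 ring H displaced by substituents)
  + I → I:1
  + Br → Br:1
Element totals:
  C: 4
  H: 2
  Br: 1
  I: 1
  O: 1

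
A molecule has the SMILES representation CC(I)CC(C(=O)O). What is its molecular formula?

C5H9IO2

Atom tally by fragment:
  CH3 → C:1 H:3
  CH(I) → C:1 H:1 I:1
  CH2 → C:1 H:2
  CH2COOH → C:2 H:3 O:2
Element totals:
  C: 5
  H: 9
  I: 1
  O: 2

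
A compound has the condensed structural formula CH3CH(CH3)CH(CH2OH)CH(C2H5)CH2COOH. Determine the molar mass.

Element totals:
  C: 10
  H: 20
  O: 3
Molecular formula: C10H20O3.
  M = 10(12.011) + 20(1.008) + 3(15.999)
    = 120.110 + 20.160 + 47.997 = 188.267

188.27 g/mol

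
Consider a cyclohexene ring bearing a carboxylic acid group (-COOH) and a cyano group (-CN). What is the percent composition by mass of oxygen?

21.17%

Atom tally by fragment:
  cyclohexene ring core → C:6 H:10
  (− 2 ring H displaced by substituents)
  + COOH → C:1 H:1 O:2
  + CN → C:1 N:1
Element totals:
  C: 8
  H: 9
  N: 1
  O: 2
Molecular formula: C8H9NO2.
Molar mass = 151.165 g/mol.
Mass from O: 2 × 15.999 = 31.998 g/mol.
%O = 31.998 / 151.165 × 100 = 21.17%.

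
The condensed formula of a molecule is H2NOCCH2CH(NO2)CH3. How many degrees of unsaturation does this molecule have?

Atom tally by fragment:
  H2NOCCH2 → C:2 H:4 O:1 N:1
  CH(NO2) → C:1 H:1 N:1 O:2
  CH3 → C:1 H:3
Element totals:
  C: 4
  H: 8
  N: 2
  O: 3
Molecular formula: C4H8N2O3.
DoU = (2C + 2 + N − H − X) / 2 = (2·4 + 2 + 2 − 8 − 0) / 2 = 2.

2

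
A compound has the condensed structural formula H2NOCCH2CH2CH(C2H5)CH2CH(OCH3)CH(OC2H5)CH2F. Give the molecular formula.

Atom tally by fragment:
  H2NOCCH2 → C:2 H:4 O:1 N:1
  CH2 → C:1 H:2
  CH(C2H5) → C:3 H:6
  CH2 → C:1 H:2
  CH(OCH3) → C:2 H:4 O:1
  CH(OC2H5) → C:3 H:6 O:1
  CH2F → C:1 H:2 F:1
Element totals:
  C: 13
  H: 26
  F: 1
  N: 1
  O: 3

C13H26FNO3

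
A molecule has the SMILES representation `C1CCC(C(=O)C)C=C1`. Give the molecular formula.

C8H12O

Atom tally by fragment:
  cyclohexene ring core → C:6 H:10
  (− 1 ring H displaced by substituents)
  + COCH3 → C:2 H:3 O:1
Element totals:
  C: 8
  H: 12
  O: 1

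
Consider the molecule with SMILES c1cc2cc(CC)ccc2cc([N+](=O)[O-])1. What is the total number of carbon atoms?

12

Atom tally by fragment:
  naphthalene ring system core → C:10 H:8
  (− 2 ring H displaced by substituents)
  + C2H5 → C:2 H:5
  + NO2 → N:1 O:2
Element totals:
  C: 12
  H: 11
  N: 1
  O: 2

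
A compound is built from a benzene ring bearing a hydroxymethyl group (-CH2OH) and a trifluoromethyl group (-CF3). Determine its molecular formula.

Atom tally by fragment:
  benzene ring core → C:6 H:6
  (− 2 ring H displaced by substituents)
  + CH2OH → C:1 H:3 O:1
  + CF3 → C:1 F:3
Element totals:
  C: 8
  H: 7
  F: 3
  O: 1

C8H7F3O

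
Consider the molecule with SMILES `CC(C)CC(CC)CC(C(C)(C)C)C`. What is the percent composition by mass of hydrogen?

15.24%

Atom tally by fragment:
  CH3 → C:1 H:3
  CH(CH3) → C:2 H:4
  CH2 → C:1 H:2
  CH(C2H5) → C:3 H:6
  CH2 → C:1 H:2
  CH(C(CH3)3) → C:5 H:10
  CH3 → C:1 H:3
Element totals:
  C: 14
  H: 30
Molecular formula: C14H30.
Molar mass = 198.394 g/mol.
Mass from H: 30 × 1.008 = 30.240 g/mol.
%H = 30.240 / 198.394 × 100 = 15.24%.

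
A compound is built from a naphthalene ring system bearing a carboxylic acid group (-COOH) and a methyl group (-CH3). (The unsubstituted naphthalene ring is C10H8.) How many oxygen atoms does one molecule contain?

2

Atom tally by fragment:
  naphthalene ring system core → C:10 H:8
  (− 2 ring H displaced by substituents)
  + COOH → C:1 H:1 O:2
  + CH3 → C:1 H:3
Element totals:
  C: 12
  H: 10
  O: 2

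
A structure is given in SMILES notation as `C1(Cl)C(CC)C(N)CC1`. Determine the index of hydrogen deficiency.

Atom tally by fragment:
  cyclopentane ring core → C:5 H:10
  (− 3 ring H displaced by substituents)
  + Cl → Cl:1
  + C2H5 → C:2 H:5
  + NH2 → N:1 H:2
Element totals:
  C: 7
  H: 14
  Cl: 1
  N: 1
Molecular formula: C7H14ClN.
DoU = (2C + 2 + N − H − X) / 2 = (2·7 + 2 + 1 − 14 − 1) / 2 = 1.

1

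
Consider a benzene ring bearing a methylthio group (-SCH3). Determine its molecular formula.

C7H8S

Atom tally by fragment:
  benzene ring core → C:6 H:6
  (− 1 ring H displaced by substituents)
  + SCH3 → C:1 H:3 S:1
Element totals:
  C: 7
  H: 8
  S: 1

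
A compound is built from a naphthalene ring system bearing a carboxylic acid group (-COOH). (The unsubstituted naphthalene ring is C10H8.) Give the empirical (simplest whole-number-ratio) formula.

C11H8O2

Atom tally by fragment:
  naphthalene ring system core → C:10 H:8
  (− 1 ring H displaced by substituents)
  + COOH → C:1 H:1 O:2
Element totals:
  C: 11
  H: 8
  O: 2
Molecular formula: C11H8O2.
gcd of subscripts (11, 8, 2) = 1, so the empirical formula equals the molecular formula.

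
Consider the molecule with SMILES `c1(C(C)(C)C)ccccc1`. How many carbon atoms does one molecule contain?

Atom tally by fragment:
  benzene ring core → C:6 H:6
  (− 1 ring H displaced by substituents)
  + C(CH3)3 → C:4 H:9
Element totals:
  C: 10
  H: 14

10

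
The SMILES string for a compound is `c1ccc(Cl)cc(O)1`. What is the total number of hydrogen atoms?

5

Atom tally by fragment:
  benzene ring core → C:6 H:6
  (− 2 ring H displaced by substituents)
  + Cl → Cl:1
  + OH → O:1 H:1
Element totals:
  C: 6
  H: 5
  Cl: 1
  O: 1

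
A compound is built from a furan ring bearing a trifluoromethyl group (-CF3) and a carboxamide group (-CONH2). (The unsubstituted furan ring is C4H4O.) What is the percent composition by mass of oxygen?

17.87%

Atom tally by fragment:
  furan ring core → C:4 H:4 O:1
  (− 2 ring H displaced by substituents)
  + CF3 → C:1 F:3
  + CONH2 → C:1 H:2 O:1 N:1
Element totals:
  C: 6
  H: 4
  F: 3
  N: 1
  O: 2
Molecular formula: C6H4F3NO2.
Molar mass = 179.097 g/mol.
Mass from O: 2 × 15.999 = 31.998 g/mol.
%O = 31.998 / 179.097 × 100 = 17.87%.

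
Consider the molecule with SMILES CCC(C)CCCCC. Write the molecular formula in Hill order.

C9H20

Atom tally by fragment:
  CH3 → C:1 H:3
  CH2 → C:1 H:2
  CH(CH3) → C:2 H:4
  CH2 → C:1 H:2
  CH2 → C:1 H:2
  CH2 → C:1 H:2
  CH2 → C:1 H:2
  CH3 → C:1 H:3
Element totals:
  C: 9
  H: 20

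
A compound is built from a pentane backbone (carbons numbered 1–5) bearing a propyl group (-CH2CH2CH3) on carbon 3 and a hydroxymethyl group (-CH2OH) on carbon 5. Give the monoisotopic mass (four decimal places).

144.1514

Atom tally by fragment:
  CH3 → C:1 H:3
  CH2 → C:1 H:2
  CH(CH2CH2CH3) → C:4 H:8
  CH2 → C:1 H:2
  CH2CH2OH → C:2 H:5 O:1
Element totals:
  C: 9
  H: 20
  O: 1
Molecular formula: C9H20O.
  M = 9(12.0) + 20(1.007825) + 15.994915
    = 108.000000 + 20.156500 + 15.994915 = 144.151415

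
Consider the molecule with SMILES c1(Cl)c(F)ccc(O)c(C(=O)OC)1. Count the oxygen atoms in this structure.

Atom tally by fragment:
  benzene ring core → C:6 H:6
  (− 4 ring H displaced by substituents)
  + Cl → Cl:1
  + F → F:1
  + OH → O:1 H:1
  + COOCH3 → C:2 H:3 O:2
Element totals:
  C: 8
  H: 6
  Cl: 1
  F: 1
  O: 3

3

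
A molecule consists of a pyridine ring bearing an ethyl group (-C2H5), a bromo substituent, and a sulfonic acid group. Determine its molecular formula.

Atom tally by fragment:
  pyridine ring core → C:5 H:5 N:1
  (− 3 ring H displaced by substituents)
  + C2H5 → C:2 H:5
  + Br → Br:1
  + SO3H → S:1 O:3 H:1
Element totals:
  C: 7
  H: 8
  Br: 1
  N: 1
  O: 3
  S: 1

C7H8BrNO3S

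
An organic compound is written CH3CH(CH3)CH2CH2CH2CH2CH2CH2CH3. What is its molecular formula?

Atom tally by fragment:
  CH3 → C:1 H:3
  CH(CH3) → C:2 H:4
  CH2 → C:1 H:2
  CH2 → C:1 H:2
  CH2 → C:1 H:2
  CH2 → C:1 H:2
  CH2 → C:1 H:2
  CH2 → C:1 H:2
  CH3 → C:1 H:3
Element totals:
  C: 10
  H: 22

C10H22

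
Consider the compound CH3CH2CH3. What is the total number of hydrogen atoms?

Atom tally by fragment:
  CH3 → C:1 H:3
  CH2 → C:1 H:2
  CH3 → C:1 H:3
Element totals:
  C: 3
  H: 8

8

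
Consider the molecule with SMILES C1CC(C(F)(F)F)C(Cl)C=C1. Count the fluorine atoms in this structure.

Atom tally by fragment:
  cyclohexene ring core → C:6 H:10
  (− 2 ring H displaced by substituents)
  + CF3 → C:1 F:3
  + Cl → Cl:1
Element totals:
  C: 7
  H: 8
  Cl: 1
  F: 3

3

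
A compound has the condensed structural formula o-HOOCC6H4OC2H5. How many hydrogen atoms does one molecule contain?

10

Atom tally by fragment:
  benzene ring core → C:6 H:6
  (− 2 ring H displaced by substituents)
  + COOH → C:1 H:1 O:2
  + OC2H5 → C:2 H:5 O:1
Element totals:
  C: 9
  H: 10
  O: 3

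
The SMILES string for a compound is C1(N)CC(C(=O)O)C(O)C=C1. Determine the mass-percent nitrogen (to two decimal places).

8.91%

Atom tally by fragment:
  cyclohexene ring core → C:6 H:10
  (− 3 ring H displaced by substituents)
  + NH2 → N:1 H:2
  + COOH → C:1 H:1 O:2
  + OH → O:1 H:1
Element totals:
  C: 7
  H: 11
  N: 1
  O: 3
Molecular formula: C7H11NO3.
Molar mass = 157.169 g/mol.
Mass from N: 1 × 14.007 = 14.007 g/mol.
%N = 14.007 / 157.169 × 100 = 8.91%.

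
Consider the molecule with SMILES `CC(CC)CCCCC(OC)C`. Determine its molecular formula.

Atom tally by fragment:
  CH3 → C:1 H:3
  CH(C2H5) → C:3 H:6
  CH2 → C:1 H:2
  CH2 → C:1 H:2
  CH2 → C:1 H:2
  CH2 → C:1 H:2
  CH(OCH3) → C:2 H:4 O:1
  CH3 → C:1 H:3
Element totals:
  C: 11
  H: 24
  O: 1

C11H24O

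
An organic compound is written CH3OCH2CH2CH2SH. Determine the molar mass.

106.18 g/mol

Atom tally by fragment:
  CH3OCH2 → C:2 H:5 O:1
  CH2 → C:1 H:2
  CH2SH → C:1 H:3 S:1
Element totals:
  C: 4
  H: 10
  O: 1
  S: 1
Molecular formula: C4H10OS.
  M = 4(12.011) + 10(1.008) + 15.999 + 32.06
    = 48.044 + 10.080 + 15.999 + 32.060 = 106.183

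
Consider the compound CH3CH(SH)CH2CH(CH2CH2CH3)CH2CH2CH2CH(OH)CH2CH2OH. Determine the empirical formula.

Element totals:
  C: 13
  H: 28
  O: 2
  S: 1
Molecular formula: C13H28O2S.
gcd of subscripts (13, 28, 2, 1) = 1, so the empirical formula equals the molecular formula.

C13H28O2S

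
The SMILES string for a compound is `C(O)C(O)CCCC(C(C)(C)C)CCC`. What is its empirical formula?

Atom tally by fragment:
  HOCH2 → C:1 H:3 O:1
  CH(OH) → C:1 H:2 O:1
  CH2 → C:1 H:2
  CH2 → C:1 H:2
  CH2 → C:1 H:2
  CH(C(CH3)3) → C:5 H:10
  CH2 → C:1 H:2
  CH2 → C:1 H:2
  CH3 → C:1 H:3
Element totals:
  C: 13
  H: 28
  O: 2
Molecular formula: C13H28O2.
gcd of subscripts (13, 28, 2) = 1, so the empirical formula equals the molecular formula.

C13H28O2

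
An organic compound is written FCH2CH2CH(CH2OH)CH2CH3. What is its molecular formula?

Atom tally by fragment:
  FCH2 → C:1 H:2 F:1
  CH2 → C:1 H:2
  CH(CH2OH) → C:2 H:4 O:1
  CH2 → C:1 H:2
  CH3 → C:1 H:3
Element totals:
  C: 6
  H: 13
  F: 1
  O: 1

C6H13FO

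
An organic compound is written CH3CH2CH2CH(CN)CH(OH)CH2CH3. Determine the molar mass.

Element totals:
  C: 8
  H: 15
  N: 1
  O: 1
Molecular formula: C8H15NO.
  M = 8(12.011) + 15(1.008) + 14.007 + 15.999
    = 96.088 + 15.120 + 14.007 + 15.999 = 141.214

141.21 g/mol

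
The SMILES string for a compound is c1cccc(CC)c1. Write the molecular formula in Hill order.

C8H10

Atom tally by fragment:
  benzene ring core → C:6 H:6
  (− 1 ring H displaced by substituents)
  + C2H5 → C:2 H:5
Element totals:
  C: 8
  H: 10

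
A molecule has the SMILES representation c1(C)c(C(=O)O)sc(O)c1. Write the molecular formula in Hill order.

C6H6O3S

Atom tally by fragment:
  thiophene ring core → C:4 H:4 S:1
  (− 3 ring H displaced by substituents)
  + CH3 → C:1 H:3
  + COOH → C:1 H:1 O:2
  + OH → O:1 H:1
Element totals:
  C: 6
  H: 6
  O: 3
  S: 1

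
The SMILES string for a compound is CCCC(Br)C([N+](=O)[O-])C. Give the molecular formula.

C6H12BrNO2

Atom tally by fragment:
  CH3 → C:1 H:3
  CH2 → C:1 H:2
  CH2 → C:1 H:2
  CH(Br) → C:1 H:1 Br:1
  CH(NO2) → C:1 H:1 N:1 O:2
  CH3 → C:1 H:3
Element totals:
  C: 6
  H: 12
  Br: 1
  N: 1
  O: 2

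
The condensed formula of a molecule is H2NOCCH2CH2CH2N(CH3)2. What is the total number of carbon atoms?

Atom tally by fragment:
  H2NOCCH2 → C:2 H:4 O:1 N:1
  CH2 → C:1 H:2
  CH2N(CH3)2 → C:3 H:8 N:1
Element totals:
  C: 6
  H: 14
  N: 2
  O: 1

6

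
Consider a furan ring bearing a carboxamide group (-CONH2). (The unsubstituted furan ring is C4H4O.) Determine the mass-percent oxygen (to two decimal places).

28.80%

Atom tally by fragment:
  furan ring core → C:4 H:4 O:1
  (− 1 ring H displaced by substituents)
  + CONH2 → C:1 H:2 O:1 N:1
Element totals:
  C: 5
  H: 5
  N: 1
  O: 2
Molecular formula: C5H5NO2.
Molar mass = 111.100 g/mol.
Mass from O: 2 × 15.999 = 31.998 g/mol.
%O = 31.998 / 111.100 × 100 = 28.80%.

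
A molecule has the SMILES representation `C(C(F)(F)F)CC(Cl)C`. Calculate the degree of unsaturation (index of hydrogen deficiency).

0

Atom tally by fragment:
  F3CCH2 → C:2 H:2 F:3
  CH2 → C:1 H:2
  CH(Cl) → C:1 H:1 Cl:1
  CH3 → C:1 H:3
Element totals:
  C: 5
  H: 8
  Cl: 1
  F: 3
Molecular formula: C5H8ClF3.
DoU = (2C + 2 + N − H − X) / 2 = (2·5 + 2 + 0 − 8 − 4) / 2 = 0.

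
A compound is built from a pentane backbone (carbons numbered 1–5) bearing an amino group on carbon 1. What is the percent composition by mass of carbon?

Atom tally by fragment:
  H2NCH2 → C:1 H:4 N:1
  CH2 → C:1 H:2
  CH2 → C:1 H:2
  CH2 → C:1 H:2
  CH3 → C:1 H:3
Element totals:
  C: 5
  H: 13
  N: 1
Molecular formula: C5H13N.
Molar mass = 87.166 g/mol.
Mass from C: 5 × 12.011 = 60.055 g/mol.
%C = 60.055 / 87.166 × 100 = 68.90%.

68.90%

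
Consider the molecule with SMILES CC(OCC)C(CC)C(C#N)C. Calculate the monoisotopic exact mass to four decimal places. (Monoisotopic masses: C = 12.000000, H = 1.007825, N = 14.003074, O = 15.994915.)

Atom tally by fragment:
  CH3 → C:1 H:3
  CH(OC2H5) → C:3 H:6 O:1
  CH(C2H5) → C:3 H:6
  CH(CN) → C:2 H:1 N:1
  CH3 → C:1 H:3
Element totals:
  C: 10
  H: 19
  N: 1
  O: 1
Molecular formula: C10H19NO.
  M = 10(12.0) + 19(1.007825) + 14.003074 + 15.994915
    = 120.000000 + 19.148675 + 14.003074 + 15.994915 = 169.146664

169.1467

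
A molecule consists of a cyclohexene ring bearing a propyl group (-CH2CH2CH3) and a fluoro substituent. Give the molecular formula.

Atom tally by fragment:
  cyclohexene ring core → C:6 H:10
  (− 2 ring H displaced by substituents)
  + CH2CH2CH3 → C:3 H:7
  + F → F:1
Element totals:
  C: 9
  H: 15
  F: 1

C9H15F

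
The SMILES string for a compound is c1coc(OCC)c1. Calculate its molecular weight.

112.13 g/mol

Atom tally by fragment:
  furan ring core → C:4 H:4 O:1
  (− 1 ring H displaced by substituents)
  + OC2H5 → C:2 H:5 O:1
Element totals:
  C: 6
  H: 8
  O: 2
Molecular formula: C6H8O2.
  M = 6(12.011) + 8(1.008) + 2(15.999)
    = 72.066 + 8.064 + 31.998 = 112.128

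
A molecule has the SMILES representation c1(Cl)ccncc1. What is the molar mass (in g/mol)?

113.54 g/mol

Atom tally by fragment:
  pyridine ring core → C:5 H:5 N:1
  (− 1 ring H displaced by substituents)
  + Cl → Cl:1
Element totals:
  C: 5
  H: 4
  Cl: 1
  N: 1
Molecular formula: C5H4ClN.
  M = 5(12.011) + 4(1.008) + 35.45 + 14.007
    = 60.055 + 4.032 + 35.450 + 14.007 = 113.544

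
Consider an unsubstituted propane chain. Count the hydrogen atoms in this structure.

8

Atom tally by fragment:
  CH3 → C:1 H:3
  CH2 → C:1 H:2
  CH3 → C:1 H:3
Element totals:
  C: 3
  H: 8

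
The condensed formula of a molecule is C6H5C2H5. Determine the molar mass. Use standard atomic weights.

Atom tally by fragment:
  benzene ring core → C:6 H:6
  (− 1 ring H displaced by substituents)
  + C2H5 → C:2 H:5
Element totals:
  C: 8
  H: 10
Molecular formula: C8H10.
  M = 8(12.011) + 10(1.008)
    = 96.088 + 10.080 = 106.168

106.17 g/mol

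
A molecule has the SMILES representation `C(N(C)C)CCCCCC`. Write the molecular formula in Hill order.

Atom tally by fragment:
  (CH3)2NCH2 → C:3 H:8 N:1
  CH2 → C:1 H:2
  CH2 → C:1 H:2
  CH2 → C:1 H:2
  CH2 → C:1 H:2
  CH2 → C:1 H:2
  CH3 → C:1 H:3
Element totals:
  C: 9
  H: 21
  N: 1

C9H21N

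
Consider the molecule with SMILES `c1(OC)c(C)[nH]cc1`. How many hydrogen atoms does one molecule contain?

9

Atom tally by fragment:
  pyrrole ring core → C:4 H:5 N:1
  (− 2 ring H displaced by substituents)
  + OCH3 → C:1 H:3 O:1
  + CH3 → C:1 H:3
Element totals:
  C: 6
  H: 9
  N: 1
  O: 1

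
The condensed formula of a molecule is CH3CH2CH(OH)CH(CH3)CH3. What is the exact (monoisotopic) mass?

Atom tally by fragment:
  CH3 → C:1 H:3
  CH2 → C:1 H:2
  CH(OH) → C:1 H:2 O:1
  CH(CH3) → C:2 H:4
  CH3 → C:1 H:3
Element totals:
  C: 6
  H: 14
  O: 1
Molecular formula: C6H14O.
  M = 6(12.0) + 14(1.007825) + 15.994915
    = 72.000000 + 14.109550 + 15.994915 = 102.104465

102.1045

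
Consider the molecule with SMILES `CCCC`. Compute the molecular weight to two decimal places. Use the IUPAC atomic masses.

Atom tally by fragment:
  CH3 → C:1 H:3
  CH2 → C:1 H:2
  CH2 → C:1 H:2
  CH3 → C:1 H:3
Element totals:
  C: 4
  H: 10
Molecular formula: C4H10.
  M = 4(12.011) + 10(1.008)
    = 48.044 + 10.080 = 58.124

58.12 g/mol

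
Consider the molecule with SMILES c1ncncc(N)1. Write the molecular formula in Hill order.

Atom tally by fragment:
  pyrimidine ring core → C:4 H:4 N:2
  (− 1 ring H displaced by substituents)
  + NH2 → N:1 H:2
Element totals:
  C: 4
  H: 5
  N: 3

C4H5N3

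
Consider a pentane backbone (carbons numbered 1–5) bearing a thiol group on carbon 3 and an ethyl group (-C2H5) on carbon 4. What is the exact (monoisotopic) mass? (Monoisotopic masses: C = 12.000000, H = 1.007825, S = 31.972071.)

Atom tally by fragment:
  CH3 → C:1 H:3
  CH2 → C:1 H:2
  CH(SH) → C:1 H:2 S:1
  CH(C2H5) → C:3 H:6
  CH3 → C:1 H:3
Element totals:
  C: 7
  H: 16
  S: 1
Molecular formula: C7H16S.
  M = 7(12.0) + 16(1.007825) + 31.972071
    = 84.000000 + 16.125200 + 31.972071 = 132.097271

132.0973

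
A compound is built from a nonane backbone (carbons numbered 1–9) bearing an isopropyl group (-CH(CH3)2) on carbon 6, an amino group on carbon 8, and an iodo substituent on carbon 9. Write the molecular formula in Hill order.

C12H26IN

Atom tally by fragment:
  CH3 → C:1 H:3
  CH2 → C:1 H:2
  CH2 → C:1 H:2
  CH2 → C:1 H:2
  CH2 → C:1 H:2
  CH(CH(CH3)2) → C:4 H:8
  CH2 → C:1 H:2
  CH(NH2) → C:1 H:3 N:1
  CH2I → C:1 H:2 I:1
Element totals:
  C: 12
  H: 26
  I: 1
  N: 1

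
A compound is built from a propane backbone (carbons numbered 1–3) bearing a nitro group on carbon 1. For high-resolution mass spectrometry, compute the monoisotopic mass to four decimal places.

Atom tally by fragment:
  O2NCH2 → C:1 H:2 N:1 O:2
  CH2 → C:1 H:2
  CH3 → C:1 H:3
Element totals:
  C: 3
  H: 7
  N: 1
  O: 2
Molecular formula: C3H7NO2.
  M = 3(12.0) + 7(1.007825) + 14.003074 + 2(15.994915)
    = 36.000000 + 7.054775 + 14.003074 + 31.989830 = 89.047679

89.0477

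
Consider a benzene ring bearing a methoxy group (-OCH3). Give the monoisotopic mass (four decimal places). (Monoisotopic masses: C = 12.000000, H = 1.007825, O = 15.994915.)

Atom tally by fragment:
  benzene ring core → C:6 H:6
  (− 1 ring H displaced by substituents)
  + OCH3 → C:1 H:3 O:1
Element totals:
  C: 7
  H: 8
  O: 1
Molecular formula: C7H8O.
  M = 7(12.0) + 8(1.007825) + 15.994915
    = 84.000000 + 8.062600 + 15.994915 = 108.057515

108.0575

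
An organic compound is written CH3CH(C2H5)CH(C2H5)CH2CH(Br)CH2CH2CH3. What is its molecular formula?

C12H25Br

Atom tally by fragment:
  CH3 → C:1 H:3
  CH(C2H5) → C:3 H:6
  CH(C2H5) → C:3 H:6
  CH2 → C:1 H:2
  CH(Br) → C:1 H:1 Br:1
  CH2 → C:1 H:2
  CH2 → C:1 H:2
  CH3 → C:1 H:3
Element totals:
  C: 12
  H: 25
  Br: 1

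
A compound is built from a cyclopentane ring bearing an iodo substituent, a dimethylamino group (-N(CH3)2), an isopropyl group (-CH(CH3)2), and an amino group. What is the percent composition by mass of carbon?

Atom tally by fragment:
  cyclopentane ring core → C:5 H:10
  (− 4 ring H displaced by substituents)
  + I → I:1
  + N(CH3)2 → N:1 C:2 H:6
  + CH(CH3)2 → C:3 H:7
  + NH2 → N:1 H:2
Element totals:
  C: 10
  H: 21
  I: 1
  N: 2
Molecular formula: C10H21IN2.
Molar mass = 296.196 g/mol.
Mass from C: 10 × 12.011 = 120.110 g/mol.
%C = 120.110 / 296.196 × 100 = 40.55%.

40.55%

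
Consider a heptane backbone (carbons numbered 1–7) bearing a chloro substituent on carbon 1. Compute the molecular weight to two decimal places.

Atom tally by fragment:
  ClCH2 → C:1 H:2 Cl:1
  CH2 → C:1 H:2
  CH2 → C:1 H:2
  CH2 → C:1 H:2
  CH2 → C:1 H:2
  CH2 → C:1 H:2
  CH3 → C:1 H:3
Element totals:
  C: 7
  H: 15
  Cl: 1
Molecular formula: C7H15Cl.
  M = 7(12.011) + 15(1.008) + 35.45
    = 84.077 + 15.120 + 35.450 = 134.647

134.65 g/mol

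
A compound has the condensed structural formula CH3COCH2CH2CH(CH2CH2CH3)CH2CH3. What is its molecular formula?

Atom tally by fragment:
  CH3COCH2 → C:3 H:5 O:1
  CH2 → C:1 H:2
  CH(CH2CH2CH3) → C:4 H:8
  CH2 → C:1 H:2
  CH3 → C:1 H:3
Element totals:
  C: 10
  H: 20
  O: 1

C10H20O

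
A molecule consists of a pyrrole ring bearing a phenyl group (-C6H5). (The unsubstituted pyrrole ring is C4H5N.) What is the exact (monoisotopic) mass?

143.0735

Atom tally by fragment:
  pyrrole ring core → C:4 H:5 N:1
  (− 1 ring H displaced by substituents)
  + C6H5 → C:6 H:5
Element totals:
  C: 10
  H: 9
  N: 1
Molecular formula: C10H9N.
  M = 10(12.0) + 9(1.007825) + 14.003074
    = 120.000000 + 9.070425 + 14.003074 = 143.073499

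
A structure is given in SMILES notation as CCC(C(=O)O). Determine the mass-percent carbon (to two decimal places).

Atom tally by fragment:
  CH3 → C:1 H:3
  CH2 → C:1 H:2
  CH2COOH → C:2 H:3 O:2
Element totals:
  C: 4
  H: 8
  O: 2
Molecular formula: C4H8O2.
Molar mass = 88.106 g/mol.
Mass from C: 4 × 12.011 = 48.044 g/mol.
%C = 48.044 / 88.106 × 100 = 54.53%.

54.53%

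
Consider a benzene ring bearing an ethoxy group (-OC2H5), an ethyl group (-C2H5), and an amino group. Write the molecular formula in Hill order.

Atom tally by fragment:
  benzene ring core → C:6 H:6
  (− 3 ring H displaced by substituents)
  + OC2H5 → C:2 H:5 O:1
  + C2H5 → C:2 H:5
  + NH2 → N:1 H:2
Element totals:
  C: 10
  H: 15
  N: 1
  O: 1

C10H15NO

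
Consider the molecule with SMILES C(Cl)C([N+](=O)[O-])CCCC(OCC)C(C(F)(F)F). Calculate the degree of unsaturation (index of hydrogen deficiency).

1

Atom tally by fragment:
  ClCH2 → C:1 H:2 Cl:1
  CH(NO2) → C:1 H:1 N:1 O:2
  CH2 → C:1 H:2
  CH2 → C:1 H:2
  CH2 → C:1 H:2
  CH(OC2H5) → C:3 H:6 O:1
  CH2CF3 → C:2 H:2 F:3
Element totals:
  C: 10
  H: 17
  Cl: 1
  F: 3
  N: 1
  O: 3
Molecular formula: C10H17ClF3NO3.
DoU = (2C + 2 + N − H − X) / 2 = (2·10 + 2 + 1 − 17 − 4) / 2 = 1.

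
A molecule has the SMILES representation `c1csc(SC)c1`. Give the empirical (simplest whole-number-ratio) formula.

C5H6S2

Atom tally by fragment:
  thiophene ring core → C:4 H:4 S:1
  (− 1 ring H displaced by substituents)
  + SCH3 → C:1 H:3 S:1
Element totals:
  C: 5
  H: 6
  S: 2
Molecular formula: C5H6S2.
gcd of subscripts (5, 6, 2) = 1, so the empirical formula equals the molecular formula.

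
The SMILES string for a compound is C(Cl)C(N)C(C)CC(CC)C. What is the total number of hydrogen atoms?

Atom tally by fragment:
  ClCH2 → C:1 H:2 Cl:1
  CH(NH2) → C:1 H:3 N:1
  CH(CH3) → C:2 H:4
  CH2 → C:1 H:2
  CH(C2H5) → C:3 H:6
  CH3 → C:1 H:3
Element totals:
  C: 9
  H: 20
  Cl: 1
  N: 1

20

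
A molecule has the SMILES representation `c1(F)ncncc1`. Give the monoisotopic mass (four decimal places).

Atom tally by fragment:
  pyrimidine ring core → C:4 H:4 N:2
  (− 1 ring H displaced by substituents)
  + F → F:1
Element totals:
  C: 4
  H: 3
  F: 1
  N: 2
Molecular formula: C4H3FN2.
  M = 4(12.0) + 3(1.007825) + 18.998403 + 2(14.003074)
    = 48.000000 + 3.023475 + 18.998403 + 28.006148 = 98.028026

98.0280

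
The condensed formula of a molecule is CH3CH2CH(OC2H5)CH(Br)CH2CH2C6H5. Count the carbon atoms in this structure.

14

Element totals:
  C: 14
  H: 21
  Br: 1
  O: 1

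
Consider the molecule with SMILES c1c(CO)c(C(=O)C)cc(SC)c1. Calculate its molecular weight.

196.26 g/mol

Atom tally by fragment:
  benzene ring core → C:6 H:6
  (− 3 ring H displaced by substituents)
  + CH2OH → C:1 H:3 O:1
  + COCH3 → C:2 H:3 O:1
  + SCH3 → C:1 H:3 S:1
Element totals:
  C: 10
  H: 12
  O: 2
  S: 1
Molecular formula: C10H12O2S.
  M = 10(12.011) + 12(1.008) + 2(15.999) + 32.06
    = 120.110 + 12.096 + 31.998 + 32.060 = 196.264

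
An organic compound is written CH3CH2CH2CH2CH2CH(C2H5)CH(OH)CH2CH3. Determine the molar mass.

172.31 g/mol

Atom tally by fragment:
  CH3 → C:1 H:3
  CH2 → C:1 H:2
  CH2 → C:1 H:2
  CH2 → C:1 H:2
  CH2 → C:1 H:2
  CH(C2H5) → C:3 H:6
  CH(OH) → C:1 H:2 O:1
  CH2 → C:1 H:2
  CH3 → C:1 H:3
Element totals:
  C: 11
  H: 24
  O: 1
Molecular formula: C11H24O.
  M = 11(12.011) + 24(1.008) + 15.999
    = 132.121 + 24.192 + 15.999 = 172.312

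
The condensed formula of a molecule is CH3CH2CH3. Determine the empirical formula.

C3H8

Element totals:
  C: 3
  H: 8
Molecular formula: C3H8.
gcd of subscripts (3, 8) = 1, so the empirical formula equals the molecular formula.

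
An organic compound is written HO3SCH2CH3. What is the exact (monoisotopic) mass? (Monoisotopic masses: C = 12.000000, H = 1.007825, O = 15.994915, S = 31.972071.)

Element totals:
  C: 2
  H: 6
  O: 3
  S: 1
Molecular formula: C2H6O3S.
  M = 2(12.0) + 6(1.007825) + 3(15.994915) + 31.972071
    = 24.000000 + 6.046950 + 47.984745 + 31.972071 = 110.003766

110.0038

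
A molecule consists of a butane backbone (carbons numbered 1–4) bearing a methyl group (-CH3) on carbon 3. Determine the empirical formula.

Atom tally by fragment:
  CH3 → C:1 H:3
  CH2 → C:1 H:2
  CH(CH3) → C:2 H:4
  CH3 → C:1 H:3
Element totals:
  C: 5
  H: 12
Molecular formula: C5H12.
gcd of subscripts (5, 12) = 1, so the empirical formula equals the molecular formula.

C5H12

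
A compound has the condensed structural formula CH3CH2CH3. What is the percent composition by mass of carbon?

Element totals:
  C: 3
  H: 8
Molecular formula: C3H8.
Molar mass = 44.097 g/mol.
Mass from C: 3 × 12.011 = 36.033 g/mol.
%C = 36.033 / 44.097 × 100 = 81.71%.

81.71%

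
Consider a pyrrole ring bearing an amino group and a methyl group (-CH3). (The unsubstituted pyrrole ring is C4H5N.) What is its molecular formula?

Atom tally by fragment:
  pyrrole ring core → C:4 H:5 N:1
  (− 2 ring H displaced by substituents)
  + NH2 → N:1 H:2
  + CH3 → C:1 H:3
Element totals:
  C: 5
  H: 8
  N: 2

C5H8N2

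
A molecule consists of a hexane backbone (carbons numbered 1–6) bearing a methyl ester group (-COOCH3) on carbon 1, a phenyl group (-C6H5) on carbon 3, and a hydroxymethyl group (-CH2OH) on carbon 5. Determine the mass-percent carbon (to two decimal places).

Atom tally by fragment:
  CH3OOCCH2 → C:3 H:5 O:2
  CH2 → C:1 H:2
  CH(C6H5) → C:7 H:6
  CH2 → C:1 H:2
  CH(CH2OH) → C:2 H:4 O:1
  CH3 → C:1 H:3
Element totals:
  C: 15
  H: 22
  O: 3
Molecular formula: C15H22O3.
Molar mass = 250.338 g/mol.
Mass from C: 15 × 12.011 = 180.165 g/mol.
%C = 180.165 / 250.338 × 100 = 71.97%.

71.97%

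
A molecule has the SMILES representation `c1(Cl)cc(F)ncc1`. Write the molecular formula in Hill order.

C5H3ClFN

Atom tally by fragment:
  pyridine ring core → C:5 H:5 N:1
  (− 2 ring H displaced by substituents)
  + Cl → Cl:1
  + F → F:1
Element totals:
  C: 5
  H: 3
  Cl: 1
  F: 1
  N: 1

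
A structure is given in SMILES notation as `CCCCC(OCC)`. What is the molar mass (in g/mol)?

116.20 g/mol

Atom tally by fragment:
  CH3 → C:1 H:3
  CH2 → C:1 H:2
  CH2 → C:1 H:2
  CH2 → C:1 H:2
  CH2OC2H5 → C:3 H:7 O:1
Element totals:
  C: 7
  H: 16
  O: 1
Molecular formula: C7H16O.
  M = 7(12.011) + 16(1.008) + 15.999
    = 84.077 + 16.128 + 15.999 = 116.204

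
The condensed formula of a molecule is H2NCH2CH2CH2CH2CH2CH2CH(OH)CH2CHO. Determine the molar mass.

173.26 g/mol

Atom tally by fragment:
  H2NCH2 → C:1 H:4 N:1
  CH2 → C:1 H:2
  CH2 → C:1 H:2
  CH2 → C:1 H:2
  CH2 → C:1 H:2
  CH2 → C:1 H:2
  CH(OH) → C:1 H:2 O:1
  CH2CHO → C:2 H:3 O:1
Element totals:
  C: 9
  H: 19
  N: 1
  O: 2
Molecular formula: C9H19NO2.
  M = 9(12.011) + 19(1.008) + 14.007 + 2(15.999)
    = 108.099 + 19.152 + 14.007 + 31.998 = 173.256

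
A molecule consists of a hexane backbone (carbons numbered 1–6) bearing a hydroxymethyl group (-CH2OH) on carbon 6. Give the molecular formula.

C7H16O

Atom tally by fragment:
  CH3 → C:1 H:3
  CH2 → C:1 H:2
  CH2 → C:1 H:2
  CH2 → C:1 H:2
  CH2 → C:1 H:2
  CH2CH2OH → C:2 H:5 O:1
Element totals:
  C: 7
  H: 16
  O: 1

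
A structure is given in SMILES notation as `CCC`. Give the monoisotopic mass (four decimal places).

Atom tally by fragment:
  CH3 → C:1 H:3
  CH2 → C:1 H:2
  CH3 → C:1 H:3
Element totals:
  C: 3
  H: 8
Molecular formula: C3H8.
  M = 3(12.0) + 8(1.007825)
    = 36.000000 + 8.062600 = 44.062600

44.0626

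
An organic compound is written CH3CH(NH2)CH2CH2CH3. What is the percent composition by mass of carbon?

68.90%

Element totals:
  C: 5
  H: 13
  N: 1
Molecular formula: C5H13N.
Molar mass = 87.166 g/mol.
Mass from C: 5 × 12.011 = 60.055 g/mol.
%C = 60.055 / 87.166 × 100 = 68.90%.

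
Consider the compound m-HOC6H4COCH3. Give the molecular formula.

Atom tally by fragment:
  benzene ring core → C:6 H:6
  (− 2 ring H displaced by substituents)
  + OH → O:1 H:1
  + COCH3 → C:2 H:3 O:1
Element totals:
  C: 8
  H: 8
  O: 2

C8H8O2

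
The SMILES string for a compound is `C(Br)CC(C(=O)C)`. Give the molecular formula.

Atom tally by fragment:
  BrCH2 → C:1 H:2 Br:1
  CH2 → C:1 H:2
  CH2COCH3 → C:3 H:5 O:1
Element totals:
  C: 5
  H: 9
  Br: 1
  O: 1

C5H9BrO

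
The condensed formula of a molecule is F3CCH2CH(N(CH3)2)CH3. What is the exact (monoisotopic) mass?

155.0922

Atom tally by fragment:
  F3CCH2 → C:2 H:2 F:3
  CH(N(CH3)2) → C:3 H:7 N:1
  CH3 → C:1 H:3
Element totals:
  C: 6
  H: 12
  F: 3
  N: 1
Molecular formula: C6H12F3N.
  M = 6(12.0) + 12(1.007825) + 3(18.998403) + 14.003074
    = 72.000000 + 12.093900 + 56.995209 + 14.003074 = 155.092183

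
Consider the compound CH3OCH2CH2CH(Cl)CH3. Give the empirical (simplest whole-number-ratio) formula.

Atom tally by fragment:
  CH3OCH2 → C:2 H:5 O:1
  CH2 → C:1 H:2
  CH(Cl) → C:1 H:1 Cl:1
  CH3 → C:1 H:3
Element totals:
  C: 5
  H: 11
  Cl: 1
  O: 1
Molecular formula: C5H11ClO.
gcd of subscripts (5, 1, 11, 1) = 1, so the empirical formula equals the molecular formula.

C5H11ClO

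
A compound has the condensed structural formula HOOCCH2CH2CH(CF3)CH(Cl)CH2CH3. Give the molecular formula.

Element totals:
  C: 8
  H: 12
  Cl: 1
  F: 3
  O: 2

C8H12ClF3O2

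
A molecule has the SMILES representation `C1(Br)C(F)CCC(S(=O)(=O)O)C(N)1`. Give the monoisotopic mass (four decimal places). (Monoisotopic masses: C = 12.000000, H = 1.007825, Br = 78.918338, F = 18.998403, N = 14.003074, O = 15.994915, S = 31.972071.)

274.9627

Atom tally by fragment:
  cyclohexane ring core → C:6 H:12
  (− 4 ring H displaced by substituents)
  + Br → Br:1
  + F → F:1
  + SO3H → S:1 O:3 H:1
  + NH2 → N:1 H:2
Element totals:
  C: 6
  H: 11
  Br: 1
  F: 1
  N: 1
  O: 3
  S: 1
Molecular formula: C6H11BrFNO3S.
  M = 6(12.0) + 11(1.007825) + 78.918338 + 18.998403 + 14.003074 + 3(15.994915) + 31.972071
    = 72.000000 + 11.086075 + 78.918338 + 18.998403 + 14.003074 + 47.984745 + 31.972071 = 274.962706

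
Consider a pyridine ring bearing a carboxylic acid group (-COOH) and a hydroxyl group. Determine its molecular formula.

Atom tally by fragment:
  pyridine ring core → C:5 H:5 N:1
  (− 2 ring H displaced by substituents)
  + COOH → C:1 H:1 O:2
  + OH → O:1 H:1
Element totals:
  C: 6
  H: 5
  N: 1
  O: 3

C6H5NO3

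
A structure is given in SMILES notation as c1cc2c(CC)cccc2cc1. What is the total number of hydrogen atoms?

12

Atom tally by fragment:
  naphthalene ring system core → C:10 H:8
  (− 1 ring H displaced by substituents)
  + C2H5 → C:2 H:5
Element totals:
  C: 12
  H: 12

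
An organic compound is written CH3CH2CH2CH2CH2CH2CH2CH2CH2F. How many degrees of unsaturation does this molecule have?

0

Element totals:
  C: 9
  H: 19
  F: 1
Molecular formula: C9H19F.
DoU = (2C + 2 + N − H − X) / 2 = (2·9 + 2 + 0 − 19 − 1) / 2 = 0.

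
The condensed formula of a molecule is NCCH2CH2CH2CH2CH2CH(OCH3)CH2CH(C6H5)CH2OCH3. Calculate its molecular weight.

Atom tally by fragment:
  NCCH2 → C:2 H:2 N:1
  CH2 → C:1 H:2
  CH2 → C:1 H:2
  CH2 → C:1 H:2
  CH2 → C:1 H:2
  CH(OCH3) → C:2 H:4 O:1
  CH2 → C:1 H:2
  CH(C6H5) → C:7 H:6
  CH2OCH3 → C:2 H:5 O:1
Element totals:
  C: 18
  H: 27
  N: 1
  O: 2
Molecular formula: C18H27NO2.
  M = 18(12.011) + 27(1.008) + 14.007 + 2(15.999)
    = 216.198 + 27.216 + 14.007 + 31.998 = 289.419

289.42 g/mol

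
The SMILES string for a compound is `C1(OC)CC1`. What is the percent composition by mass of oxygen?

22.19%

Atom tally by fragment:
  cyclopropane ring core → C:3 H:6
  (− 1 ring H displaced by substituents)
  + OCH3 → C:1 H:3 O:1
Element totals:
  C: 4
  H: 8
  O: 1
Molecular formula: C4H8O.
Molar mass = 72.107 g/mol.
Mass from O: 1 × 15.999 = 15.999 g/mol.
%O = 15.999 / 72.107 × 100 = 22.19%.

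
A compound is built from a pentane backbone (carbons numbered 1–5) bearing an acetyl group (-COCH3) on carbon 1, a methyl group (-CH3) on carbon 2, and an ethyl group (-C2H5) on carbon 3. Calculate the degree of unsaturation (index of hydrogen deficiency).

1

Atom tally by fragment:
  CH3COCH2 → C:3 H:5 O:1
  CH(CH3) → C:2 H:4
  CH(C2H5) → C:3 H:6
  CH2 → C:1 H:2
  CH3 → C:1 H:3
Element totals:
  C: 10
  H: 20
  O: 1
Molecular formula: C10H20O.
DoU = (2C + 2 + N − H − X) / 2 = (2·10 + 2 + 0 − 20 − 0) / 2 = 1.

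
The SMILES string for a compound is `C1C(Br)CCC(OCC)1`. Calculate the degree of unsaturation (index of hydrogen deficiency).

Atom tally by fragment:
  cyclopentane ring core → C:5 H:10
  (− 2 ring H displaced by substituents)
  + Br → Br:1
  + OC2H5 → C:2 H:5 O:1
Element totals:
  C: 7
  H: 13
  Br: 1
  O: 1
Molecular formula: C7H13BrO.
DoU = (2C + 2 + N − H − X) / 2 = (2·7 + 2 + 0 − 13 − 1) / 2 = 1.

1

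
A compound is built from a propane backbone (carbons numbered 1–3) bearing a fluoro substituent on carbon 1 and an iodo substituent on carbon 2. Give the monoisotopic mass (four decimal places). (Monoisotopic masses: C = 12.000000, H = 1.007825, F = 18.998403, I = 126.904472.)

Atom tally by fragment:
  FCH2 → C:1 H:2 F:1
  CH(I) → C:1 H:1 I:1
  CH3 → C:1 H:3
Element totals:
  C: 3
  H: 6
  F: 1
  I: 1
Molecular formula: C3H6FI.
  M = 3(12.0) + 6(1.007825) + 18.998403 + 126.904472
    = 36.000000 + 6.046950 + 18.998403 + 126.904472 = 187.949825

187.9498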